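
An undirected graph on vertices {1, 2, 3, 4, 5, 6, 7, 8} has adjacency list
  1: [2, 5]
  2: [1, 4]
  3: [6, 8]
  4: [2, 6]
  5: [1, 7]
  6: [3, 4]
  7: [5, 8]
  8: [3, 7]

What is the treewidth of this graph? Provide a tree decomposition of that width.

Every bag has size at most 3, so the width is 3 − 1 = 2 and tw(G) ≤ 2. Since 7–8–3–6–4–2–1–5–7 is a cycle in G, G is not acyclic. Forests are exactly the graphs of treewidth ≤ 1, so tw(G) ≥ 2. Therefore the treewidth is 2.

Treewidth 2.
Bags: B1 = {3, 7, 8}  B2 = {3, 6, 7}  B3 = {4, 6, 7}  B4 = {2, 4, 7}  B5 = {1, 2, 7}  B6 = {1, 5, 7}
Tree: B1–B2, B2–B3, B3–B4, B4–B5, B5–B6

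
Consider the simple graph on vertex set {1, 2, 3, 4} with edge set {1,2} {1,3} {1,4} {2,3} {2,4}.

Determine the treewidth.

A width-2 tree decomposition is:
Bags: B1 = {1, 2, 4}  B2 = {1, 2, 3}
Tree: B1–B2
Each bag holds 3 vertices, so the decomposition has width 2, which upper-bounds the treewidth. For the lower bound, the 3 vertices {1, 2, 3} are pairwise adjacent, and any tree decomposition puts a clique entirely inside one bag — forcing width ≥ 2. Combining the bounds, tw(G) = 2.

2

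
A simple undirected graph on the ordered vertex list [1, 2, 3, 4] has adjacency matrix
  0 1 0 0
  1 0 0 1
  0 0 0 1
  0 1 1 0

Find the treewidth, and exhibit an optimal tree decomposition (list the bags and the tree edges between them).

Every bag has size at most 2, so the width is 2 − 1 = 1 and tw(G) ≤ 1. Since G has at least one edge (e.g. 2–1), it is not an edgeless graph, so tw(G) ≥ 1. The upper and lower bounds meet at 1, so that is the treewidth.

Treewidth 1.
One optimal decomposition is:
Bags: B1 = {1, 2}  B2 = {2, 4}  B3 = {3, 4}
Tree: B1–B2, B2–B3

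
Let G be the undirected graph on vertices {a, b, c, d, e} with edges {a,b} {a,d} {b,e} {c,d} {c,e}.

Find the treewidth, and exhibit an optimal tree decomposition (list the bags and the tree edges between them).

The largest bag has 3 vertices, giving width 2; this decomposition certifies tw(G) ≤ 2. The edges d–a–b–e–c–d form a cycle, so G is not a tree and its treewidth is at least 2. Combining the bounds, tw(G) = 2.

Treewidth 2.
One optimal decomposition is:
Bags: B1 = {a, b, d}  B2 = {b, d, e}  B3 = {c, d, e}
Tree: B1–B2, B2–B3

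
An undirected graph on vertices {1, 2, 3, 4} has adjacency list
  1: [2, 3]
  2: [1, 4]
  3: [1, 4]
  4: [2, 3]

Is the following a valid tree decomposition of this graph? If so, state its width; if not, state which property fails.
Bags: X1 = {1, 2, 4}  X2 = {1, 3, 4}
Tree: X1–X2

Vertex coverage: the bags together contain {1, 2, 3, 4}, the full vertex set. Edge coverage: each edge of G has both endpoints in at least one bag. Running intersection: for every vertex, the bags containing it form a connected subtree. All three properties hold, so this is a valid tree decomposition of width max|bag| − 1 = 2, and hence tw(G) ≤ 2.

Yes; width 2.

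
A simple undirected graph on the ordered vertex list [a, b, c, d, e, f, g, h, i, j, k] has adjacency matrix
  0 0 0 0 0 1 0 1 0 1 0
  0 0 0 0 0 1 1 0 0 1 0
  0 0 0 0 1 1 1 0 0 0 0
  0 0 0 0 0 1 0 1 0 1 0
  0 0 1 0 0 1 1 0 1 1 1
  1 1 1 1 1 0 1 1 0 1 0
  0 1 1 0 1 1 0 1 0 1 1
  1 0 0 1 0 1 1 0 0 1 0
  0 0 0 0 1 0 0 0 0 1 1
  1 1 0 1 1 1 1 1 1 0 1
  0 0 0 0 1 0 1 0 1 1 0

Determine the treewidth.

A width-3 tree decomposition is:
Bags: B1 = {c, e, f, g}  B2 = {e, f, g, j}  B3 = {e, g, j, k}  B4 = {b, f, g, j}  B5 = {f, g, h, j}  B6 = {d, f, h, j}  B7 = {a, f, h, j}  B8 = {e, i, j, k}
Tree: B1–B2, B2–B3, B2–B4, B2–B5, B5–B6, B6–B7, B3–B8
Each bag holds 4 vertices, so the decomposition has width 3, which upper-bounds the treewidth. For the lower bound, the 4 vertices {d, f, h, j} are pairwise adjacent, and any tree decomposition puts a clique entirely inside one bag — forcing width ≥ 3. Hence tw(G) = 3 exactly.

3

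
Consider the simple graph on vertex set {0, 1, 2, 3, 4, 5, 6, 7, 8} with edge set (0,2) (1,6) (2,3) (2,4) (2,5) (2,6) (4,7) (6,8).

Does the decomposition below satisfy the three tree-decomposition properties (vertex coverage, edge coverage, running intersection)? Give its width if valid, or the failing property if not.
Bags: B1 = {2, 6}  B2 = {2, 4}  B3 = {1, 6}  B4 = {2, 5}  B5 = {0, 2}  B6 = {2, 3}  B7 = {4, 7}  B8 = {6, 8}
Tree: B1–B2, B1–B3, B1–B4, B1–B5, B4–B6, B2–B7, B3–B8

Checking the three conditions: (i) the bags cover all of {0, 1, 2, 3, 4, 5, 6, 7, 8}; (ii) for each edge, some bag contains both endpoints; (iii) the bags containing any fixed vertex form a subtree. All hold, so the decomposition is valid with width 2 − 1 = 1.

Yes; width 1.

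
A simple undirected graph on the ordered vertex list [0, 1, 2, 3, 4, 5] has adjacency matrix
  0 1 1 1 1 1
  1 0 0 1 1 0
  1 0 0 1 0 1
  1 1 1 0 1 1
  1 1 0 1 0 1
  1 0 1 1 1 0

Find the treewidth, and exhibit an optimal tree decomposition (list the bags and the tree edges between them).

The largest bag has 4 vertices, giving width 3; this decomposition certifies tw(G) ≤ 3. On the other hand G contains the 4-clique {0, 2, 3, 5}. A clique must lie in a single bag of any decomposition, so no decomposition can have width below 3. Combining the bounds, tw(G) = 3.

Treewidth 3.
Bags: B1 = {0, 3, 4, 5}  B2 = {0, 1, 3, 4}  B3 = {0, 2, 3, 5}
Tree: B1–B2, B1–B3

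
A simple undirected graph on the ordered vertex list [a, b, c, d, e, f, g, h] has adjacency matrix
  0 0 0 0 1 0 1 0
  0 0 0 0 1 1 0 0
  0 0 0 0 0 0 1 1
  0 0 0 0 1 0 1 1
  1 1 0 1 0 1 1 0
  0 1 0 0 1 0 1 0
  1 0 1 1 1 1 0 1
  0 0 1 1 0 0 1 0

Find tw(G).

2

A width-2 tree decomposition is:
Bags: B1 = {e, f, g}  B2 = {d, e, g}  B3 = {d, g, h}  B4 = {c, g, h}  B5 = {a, e, g}  B6 = {b, e, f}
Tree: B1–B2, B2–B3, B3–B4, B2–B5, B1–B6
Each bag holds 3 vertices, so the decomposition has width 2, which upper-bounds the treewidth. Conversely, {d, e, g} is a clique of size 3, and the vertices of any clique must share a bag in every tree decomposition; so some bag has ≥ 3 vertices and tw(G) ≥ 2. Therefore the treewidth is 2.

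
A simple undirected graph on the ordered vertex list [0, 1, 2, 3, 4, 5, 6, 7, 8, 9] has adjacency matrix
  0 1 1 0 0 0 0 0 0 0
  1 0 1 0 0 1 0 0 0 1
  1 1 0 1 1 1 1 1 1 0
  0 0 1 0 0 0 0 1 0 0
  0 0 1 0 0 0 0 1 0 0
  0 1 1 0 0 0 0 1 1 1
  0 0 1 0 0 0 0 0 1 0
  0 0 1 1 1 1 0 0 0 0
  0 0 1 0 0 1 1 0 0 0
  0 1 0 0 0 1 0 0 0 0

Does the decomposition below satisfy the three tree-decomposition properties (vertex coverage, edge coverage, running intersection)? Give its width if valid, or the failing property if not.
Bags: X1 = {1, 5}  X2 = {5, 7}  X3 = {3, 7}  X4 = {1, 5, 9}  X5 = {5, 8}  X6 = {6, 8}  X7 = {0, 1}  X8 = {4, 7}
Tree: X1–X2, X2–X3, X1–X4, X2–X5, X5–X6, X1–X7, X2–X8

A tree decomposition must satisfy three properties: every vertex lies in some bag; for every edge, both endpoints lie together in some bag; and for every vertex, the bags containing it form a connected subtree. Here vertex 2 appears in no bag, so the decomposition is invalid.

No — vertex 2 appears in no bag.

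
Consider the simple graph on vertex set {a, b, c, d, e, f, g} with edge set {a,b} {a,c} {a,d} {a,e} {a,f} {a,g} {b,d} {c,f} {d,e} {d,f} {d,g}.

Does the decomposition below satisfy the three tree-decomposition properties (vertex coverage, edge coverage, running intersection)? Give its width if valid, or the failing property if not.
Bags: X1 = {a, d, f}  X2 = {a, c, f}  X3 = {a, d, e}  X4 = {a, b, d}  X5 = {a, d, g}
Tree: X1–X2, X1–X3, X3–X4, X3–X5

Checking the three conditions: (i) the bags cover all of {a, b, c, d, e, f, g}; (ii) for each edge, some bag contains both endpoints; (iii) the bags containing any fixed vertex form a subtree. All hold, so the decomposition is valid with width 3 − 1 = 2.

Yes; width 2.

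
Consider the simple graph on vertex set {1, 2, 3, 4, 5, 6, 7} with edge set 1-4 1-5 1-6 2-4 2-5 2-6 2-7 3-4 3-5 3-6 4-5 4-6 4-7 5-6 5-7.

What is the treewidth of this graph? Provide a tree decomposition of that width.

The largest bag has 4 vertices, giving width 3; this decomposition certifies tw(G) ≤ 3. Conversely, {1, 4, 5, 6} is a clique of size 4, and the vertices of any clique must share a bag in every tree decomposition; so some bag has ≥ 4 vertices and tw(G) ≥ 3. Combining the bounds, tw(G) = 3.

Treewidth 3.
One such decomposition:
Bags: B1 = {3, 4, 5, 6}  B2 = {1, 4, 5, 6}  B3 = {2, 4, 5, 6}  B4 = {2, 4, 5, 7}
Tree: B1–B2, B2–B3, B3–B4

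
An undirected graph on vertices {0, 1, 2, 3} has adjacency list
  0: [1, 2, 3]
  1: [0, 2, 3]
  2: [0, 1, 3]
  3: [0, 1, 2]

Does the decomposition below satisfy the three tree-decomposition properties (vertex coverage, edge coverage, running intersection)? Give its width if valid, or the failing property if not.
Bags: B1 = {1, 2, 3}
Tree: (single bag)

No — vertex 0 appears in no bag.

A tree decomposition must satisfy three properties: every vertex lies in some bag; for every edge, both endpoints lie together in some bag; and for every vertex, the bags containing it form a connected subtree. Here vertex 0 appears in no bag, so the decomposition is invalid.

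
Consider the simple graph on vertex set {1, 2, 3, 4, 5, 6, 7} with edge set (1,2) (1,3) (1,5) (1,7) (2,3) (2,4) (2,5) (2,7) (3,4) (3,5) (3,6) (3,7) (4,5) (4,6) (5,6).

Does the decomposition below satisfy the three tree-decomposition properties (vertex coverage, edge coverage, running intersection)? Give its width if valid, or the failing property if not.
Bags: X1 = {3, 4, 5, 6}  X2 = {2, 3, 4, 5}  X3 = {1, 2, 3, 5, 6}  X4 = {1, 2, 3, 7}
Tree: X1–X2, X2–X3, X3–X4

No — bags containing vertex 6 are not connected in the tree.

A tree decomposition must satisfy three properties: every vertex lies in some bag; for every edge, both endpoints lie together in some bag; and for every vertex, the bags containing it form a connected subtree. Here bags containing vertex 6 are not connected in the tree, so the decomposition is invalid.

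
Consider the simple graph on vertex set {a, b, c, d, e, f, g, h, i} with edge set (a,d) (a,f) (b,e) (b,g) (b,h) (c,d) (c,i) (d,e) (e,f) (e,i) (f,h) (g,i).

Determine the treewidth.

A width-3 tree decomposition is:
Bags: B1 = {b, g, h, i}  B2 = {b, e, h, i}  B3 = {e, f, h, i}  B4 = {c, e, f, i}  B5 = {c, d, e, f}  B6 = {a, c, d, f}
Tree: B1–B2, B2–B3, B3–B4, B4–B5, B5–B6
The largest bag has 4 vertices, giving width 3; this decomposition certifies tw(G) ≤ 3. For the lower bound: the 4 vertex sets {b,g,h}, {i}, {e}, {a,c,d,f} are disjoint, each induces a connected subgraph, and every pair is joined by at least one edge of G. Contracting each set to a single vertex therefore yields K_{4} as a minor, and since treewidth is minor-monotone, tw(G) ≥ tw(K_{4}) = 3. Hence tw(G) = 3 exactly.

3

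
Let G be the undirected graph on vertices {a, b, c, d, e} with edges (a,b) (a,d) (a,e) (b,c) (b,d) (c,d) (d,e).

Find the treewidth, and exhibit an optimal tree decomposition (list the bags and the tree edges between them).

Each bag holds 3 vertices, so the decomposition has width 2, which upper-bounds the treewidth. On the other hand G contains the 3-clique {b, c, d}. A clique must lie in a single bag of any decomposition, so no decomposition can have width below 2. Hence tw(G) = 2 exactly.

Treewidth 2.
One optimal decomposition is:
Bags: B1 = {a, d, e}  B2 = {a, b, d}  B3 = {b, c, d}
Tree: B1–B2, B2–B3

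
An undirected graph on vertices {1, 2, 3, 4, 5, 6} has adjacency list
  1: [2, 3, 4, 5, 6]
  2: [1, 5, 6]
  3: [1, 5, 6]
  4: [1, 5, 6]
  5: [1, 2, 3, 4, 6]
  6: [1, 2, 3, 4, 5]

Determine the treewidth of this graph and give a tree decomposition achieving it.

Each bag holds 4 vertices, so the decomposition has width 3, which upper-bounds the treewidth. Conversely, {1, 2, 5, 6} is a clique of size 4, and the vertices of any clique must share a bag in every tree decomposition; so some bag has ≥ 4 vertices and tw(G) ≥ 3. The upper and lower bounds meet at 3, so that is the treewidth.

Treewidth 3.
Bags: B1 = {1, 4, 5, 6}  B2 = {1, 3, 5, 6}  B3 = {1, 2, 5, 6}
Tree: B1–B2, B2–B3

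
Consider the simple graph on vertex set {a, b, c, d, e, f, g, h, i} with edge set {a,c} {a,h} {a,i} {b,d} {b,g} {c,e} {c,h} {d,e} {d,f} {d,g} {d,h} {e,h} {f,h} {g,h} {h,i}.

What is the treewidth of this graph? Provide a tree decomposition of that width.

Each bag holds 3 vertices, so the decomposition has width 2, which upper-bounds the treewidth. On the other hand G contains the 3-clique {d, g, h}. A clique must lie in a single bag of any decomposition, so no decomposition can have width below 2. The upper and lower bounds meet at 2, so that is the treewidth.

Treewidth 2.
One optimal decomposition is:
Bags: B1 = {d, g, h}  B2 = {b, d, g}  B3 = {d, e, h}  B4 = {c, e, h}  B5 = {a, c, h}  B6 = {a, h, i}  B7 = {d, f, h}
Tree: B1–B2, B1–B3, B3–B4, B4–B5, B5–B6, B1–B7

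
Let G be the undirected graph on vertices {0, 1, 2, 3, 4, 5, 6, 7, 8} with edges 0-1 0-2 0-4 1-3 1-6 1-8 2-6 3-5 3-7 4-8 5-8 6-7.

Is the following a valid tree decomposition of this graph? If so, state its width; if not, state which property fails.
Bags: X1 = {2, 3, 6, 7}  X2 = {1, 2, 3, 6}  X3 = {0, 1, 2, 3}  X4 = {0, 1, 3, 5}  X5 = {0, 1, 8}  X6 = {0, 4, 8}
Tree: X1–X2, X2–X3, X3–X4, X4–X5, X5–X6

A tree decomposition must satisfy three properties: every vertex lies in some bag; for every edge, both endpoints lie together in some bag; and for every vertex, the bags containing it form a connected subtree. Here edge (5,8) lies in no bag, so the decomposition is invalid.

No — edge (5,8) lies in no bag.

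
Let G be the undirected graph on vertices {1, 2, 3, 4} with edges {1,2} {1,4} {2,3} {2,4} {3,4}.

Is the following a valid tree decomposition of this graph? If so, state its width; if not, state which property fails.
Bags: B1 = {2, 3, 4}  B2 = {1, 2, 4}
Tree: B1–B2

Yes; width 2.

Every vertex of G appears in some bag (union = {1, 2, 3, 4}); every edge is covered by a bag; and for each vertex v the set of bags containing v is connected in the bag tree. The decomposition is therefore valid. The largest bag has 3 vertices, so the width is 2.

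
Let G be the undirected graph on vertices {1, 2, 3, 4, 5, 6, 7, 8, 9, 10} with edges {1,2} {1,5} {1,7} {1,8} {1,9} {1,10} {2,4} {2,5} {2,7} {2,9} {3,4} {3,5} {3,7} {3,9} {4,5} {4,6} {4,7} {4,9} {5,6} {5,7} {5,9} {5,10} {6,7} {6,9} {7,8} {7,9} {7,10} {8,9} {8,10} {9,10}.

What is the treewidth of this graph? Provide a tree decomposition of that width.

Treewidth 4.
Bags: B1 = {1, 2, 5, 7, 9}  B2 = {1, 5, 7, 9, 10}  B3 = {1, 7, 8, 9, 10}  B4 = {2, 4, 5, 7, 9}  B5 = {4, 5, 6, 7, 9}  B6 = {3, 4, 5, 7, 9}
Tree: B1–B2, B2–B3, B1–B4, B4–B5, B4–B6

Each bag holds 5 vertices, so the decomposition has width 4, which upper-bounds the treewidth. On the other hand G contains the 5-clique {1, 7, 8, 9, 10}. A clique must lie in a single bag of any decomposition, so no decomposition can have width below 4. The upper and lower bounds meet at 4, so that is the treewidth.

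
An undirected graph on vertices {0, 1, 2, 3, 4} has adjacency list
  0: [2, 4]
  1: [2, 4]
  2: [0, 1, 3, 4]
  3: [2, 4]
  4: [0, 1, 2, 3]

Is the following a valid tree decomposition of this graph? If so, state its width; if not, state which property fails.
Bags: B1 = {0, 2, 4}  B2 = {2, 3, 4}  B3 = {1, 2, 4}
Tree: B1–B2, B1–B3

Vertex coverage: the bags together contain {0, 1, 2, 3, 4}, the full vertex set. Edge coverage: each edge of G has both endpoints in at least one bag. Running intersection: for every vertex, the bags containing it form a connected subtree. All three properties hold, so this is a valid tree decomposition of width max|bag| − 1 = 2, and hence tw(G) ≤ 2.

Yes; width 2.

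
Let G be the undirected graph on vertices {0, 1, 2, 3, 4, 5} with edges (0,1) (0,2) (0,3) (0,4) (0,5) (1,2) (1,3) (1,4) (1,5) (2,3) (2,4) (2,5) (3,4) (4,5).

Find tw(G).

4

A width-4 tree decomposition is:
Bags: B1 = {0, 1, 2, 4, 5}  B2 = {0, 1, 2, 3, 4}
Tree: B1–B2
Each bag holds 5 vertices, so the decomposition has width 4, which upper-bounds the treewidth. On the other hand G contains the 5-clique {0, 1, 2, 3, 4}. A clique must lie in a single bag of any decomposition, so no decomposition can have width below 4. Combining the bounds, tw(G) = 4.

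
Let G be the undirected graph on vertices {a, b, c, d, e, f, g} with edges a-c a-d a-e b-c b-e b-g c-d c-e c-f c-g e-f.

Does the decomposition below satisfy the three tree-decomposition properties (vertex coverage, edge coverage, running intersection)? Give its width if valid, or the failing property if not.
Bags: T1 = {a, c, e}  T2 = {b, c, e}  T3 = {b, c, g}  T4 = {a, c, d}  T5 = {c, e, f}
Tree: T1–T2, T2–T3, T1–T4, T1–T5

Yes; width 2.

Vertex coverage: the bags together contain {a, b, c, d, e, f, g}, the full vertex set. Edge coverage: each edge of G has both endpoints in at least one bag. Running intersection: for every vertex, the bags containing it form a connected subtree. All three properties hold, so this is a valid tree decomposition of width max|bag| − 1 = 2, and hence tw(G) ≤ 2.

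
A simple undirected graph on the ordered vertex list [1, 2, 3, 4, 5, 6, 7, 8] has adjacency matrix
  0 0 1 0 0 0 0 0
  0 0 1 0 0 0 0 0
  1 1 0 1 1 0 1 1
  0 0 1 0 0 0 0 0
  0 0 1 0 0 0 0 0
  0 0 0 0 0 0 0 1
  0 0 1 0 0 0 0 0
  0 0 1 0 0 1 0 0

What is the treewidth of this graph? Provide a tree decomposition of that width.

Treewidth 1.
Bags: B1 = {2, 3}  B2 = {3, 7}  B3 = {3, 4}  B4 = {3, 8}  B5 = {6, 8}  B6 = {3, 5}  B7 = {1, 3}
Tree: B1–B2, B2–B3, B3–B4, B4–B5, B2–B6, B6–B7

Every bag has size at most 2, so the width is 2 − 1 = 1 and tw(G) ≤ 1. Since G has at least one edge (e.g. 2–3), it is not an edgeless graph, so tw(G) ≥ 1. The upper and lower bounds meet at 1, so that is the treewidth.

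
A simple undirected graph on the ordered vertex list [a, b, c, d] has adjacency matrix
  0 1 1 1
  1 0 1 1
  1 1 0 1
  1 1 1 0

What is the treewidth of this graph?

3

A width-3 tree decomposition is:
Bags: B1 = {a, b, c, d}
Tree: (single bag)
A single bag containing all 4 vertices is trivially a valid decomposition of width 3. For the lower bound, the 4 vertices {a, b, c, d} are pairwise adjacent, and any tree decomposition puts a clique entirely inside one bag — forcing width ≥ 3. Combining the bounds, tw(G) = 3.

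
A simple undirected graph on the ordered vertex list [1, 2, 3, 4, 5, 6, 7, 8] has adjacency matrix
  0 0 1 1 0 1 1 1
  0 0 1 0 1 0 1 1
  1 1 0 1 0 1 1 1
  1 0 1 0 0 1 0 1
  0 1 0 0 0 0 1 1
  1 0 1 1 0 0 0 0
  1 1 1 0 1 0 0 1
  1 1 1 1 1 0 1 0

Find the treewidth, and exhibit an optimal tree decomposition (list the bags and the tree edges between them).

Every bag has size at most 4, so the width is 4 − 1 = 3 and tw(G) ≤ 3. On the other hand G contains the 4-clique {1, 3, 4, 8}. A clique must lie in a single bag of any decomposition, so no decomposition can have width below 3. Hence tw(G) = 3 exactly.

Treewidth 3.
One such decomposition:
Bags: B1 = {2, 3, 7, 8}  B2 = {2, 5, 7, 8}  B3 = {1, 3, 7, 8}  B4 = {1, 3, 4, 8}  B5 = {1, 3, 4, 6}
Tree: B1–B2, B1–B3, B3–B4, B4–B5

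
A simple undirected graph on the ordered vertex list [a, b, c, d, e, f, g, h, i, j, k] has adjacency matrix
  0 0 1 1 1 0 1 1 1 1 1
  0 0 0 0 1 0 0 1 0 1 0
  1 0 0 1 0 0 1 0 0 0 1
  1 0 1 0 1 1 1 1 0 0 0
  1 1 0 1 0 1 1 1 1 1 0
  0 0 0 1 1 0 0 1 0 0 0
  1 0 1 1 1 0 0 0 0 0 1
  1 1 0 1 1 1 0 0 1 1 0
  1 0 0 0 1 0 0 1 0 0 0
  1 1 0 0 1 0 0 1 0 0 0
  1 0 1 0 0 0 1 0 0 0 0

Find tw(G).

3

A width-3 tree decomposition is:
Bags: B1 = {a, e, h, j}  B2 = {a, d, e, h}  B3 = {a, e, h, i}  B4 = {d, e, f, h}  B5 = {a, d, e, g}  B6 = {a, c, d, g}  B7 = {a, c, g, k}  B8 = {b, e, h, j}
Tree: B1–B2, B2–B3, B2–B4, B2–B5, B5–B6, B6–B7, B1–B8
Each bag holds 4 vertices, so the decomposition has width 3, which upper-bounds the treewidth. On the other hand G contains the 4-clique {a, d, e, g}. A clique must lie in a single bag of any decomposition, so no decomposition can have width below 3. The upper and lower bounds meet at 3, so that is the treewidth.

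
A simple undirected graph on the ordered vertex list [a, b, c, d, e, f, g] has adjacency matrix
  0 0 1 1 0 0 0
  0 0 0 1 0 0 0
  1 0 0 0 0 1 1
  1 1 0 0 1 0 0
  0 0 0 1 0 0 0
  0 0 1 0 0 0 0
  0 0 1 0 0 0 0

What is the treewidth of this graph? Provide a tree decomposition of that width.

Each bag holds 2 vertices, so the decomposition has width 1, which upper-bounds the treewidth. Since G has at least one edge (e.g. d–a), it is not an edgeless graph, so tw(G) ≥ 1. Combining the bounds, tw(G) = 1.

Treewidth 1.
One optimal decomposition is:
Bags: B1 = {a, d}  B2 = {d, e}  B3 = {a, c}  B4 = {c, g}  B5 = {c, f}  B6 = {b, d}
Tree: B1–B2, B1–B3, B3–B4, B4–B5, B1–B6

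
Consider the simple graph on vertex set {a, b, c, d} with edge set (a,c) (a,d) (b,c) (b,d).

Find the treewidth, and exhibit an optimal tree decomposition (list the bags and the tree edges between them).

Treewidth 2.
One optimal decomposition is:
Bags: B1 = {a, b, c}  B2 = {a, b, d}
Tree: B1–B2

Each bag holds 3 vertices, so the decomposition has width 2, which upper-bounds the treewidth. Since b–c–a–d–b is a cycle in G, G is not acyclic. Forests are exactly the graphs of treewidth ≤ 1, so tw(G) ≥ 2. The upper and lower bounds meet at 2, so that is the treewidth.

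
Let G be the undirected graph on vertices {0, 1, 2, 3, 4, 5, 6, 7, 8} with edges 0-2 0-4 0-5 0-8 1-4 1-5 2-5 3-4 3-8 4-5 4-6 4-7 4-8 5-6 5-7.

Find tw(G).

A width-2 tree decomposition is:
Bags: B1 = {4, 5, 7}  B2 = {4, 5, 6}  B3 = {1, 4, 5}  B4 = {0, 4, 5}  B5 = {0, 2, 5}  B6 = {0, 4, 8}  B7 = {3, 4, 8}
Tree: B1–B2, B1–B3, B1–B4, B4–B5, B4–B6, B6–B7
The largest bag has 3 vertices, giving width 2; this decomposition certifies tw(G) ≤ 2. On the other hand G contains the 3-clique {0, 2, 5}. A clique must lie in a single bag of any decomposition, so no decomposition can have width below 2. Therefore the treewidth is 2.

2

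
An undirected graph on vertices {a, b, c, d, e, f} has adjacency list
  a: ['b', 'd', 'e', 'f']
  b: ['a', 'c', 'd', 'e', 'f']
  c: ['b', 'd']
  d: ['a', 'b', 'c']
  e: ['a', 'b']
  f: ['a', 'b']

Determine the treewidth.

A width-2 tree decomposition is:
Bags: B1 = {a, b, e}  B2 = {a, b, d}  B3 = {a, b, f}  B4 = {b, c, d}
Tree: B1–B2, B2–B3, B2–B4
The largest bag has 3 vertices, giving width 2; this decomposition certifies tw(G) ≤ 2. For the lower bound, the 3 vertices {b, c, d} are pairwise adjacent, and any tree decomposition puts a clique entirely inside one bag — forcing width ≥ 2. Therefore the treewidth is 2.

2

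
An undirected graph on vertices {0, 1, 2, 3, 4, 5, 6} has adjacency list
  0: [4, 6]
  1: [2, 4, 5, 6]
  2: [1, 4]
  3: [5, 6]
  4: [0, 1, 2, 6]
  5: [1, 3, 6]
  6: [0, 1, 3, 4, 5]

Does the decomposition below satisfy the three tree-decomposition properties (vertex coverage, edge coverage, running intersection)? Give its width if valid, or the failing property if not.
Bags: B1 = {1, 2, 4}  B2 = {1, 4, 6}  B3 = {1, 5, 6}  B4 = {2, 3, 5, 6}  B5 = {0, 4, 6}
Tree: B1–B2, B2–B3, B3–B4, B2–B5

A tree decomposition must satisfy three properties: every vertex lies in some bag; for every edge, both endpoints lie together in some bag; and for every vertex, the bags containing it form a connected subtree. Here bags containing vertex 2 are not connected in the tree, so the decomposition is invalid.

No — bags containing vertex 2 are not connected in the tree.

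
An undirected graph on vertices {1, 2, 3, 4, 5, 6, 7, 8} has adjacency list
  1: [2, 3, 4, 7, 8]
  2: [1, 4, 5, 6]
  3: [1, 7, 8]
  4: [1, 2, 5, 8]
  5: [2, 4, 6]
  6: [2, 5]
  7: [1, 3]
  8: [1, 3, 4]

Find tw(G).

2

A width-2 tree decomposition is:
Bags: B1 = {1, 2, 4}  B2 = {2, 4, 5}  B3 = {1, 4, 8}  B4 = {1, 3, 8}  B5 = {1, 3, 7}  B6 = {2, 5, 6}
Tree: B1–B2, B1–B3, B3–B4, B4–B5, B2–B6
Every bag has size at most 3, so the width is 3 − 1 = 2 and tw(G) ≤ 2. On the other hand G contains the 3-clique {1, 2, 4}. A clique must lie in a single bag of any decomposition, so no decomposition can have width below 2. Hence tw(G) = 2 exactly.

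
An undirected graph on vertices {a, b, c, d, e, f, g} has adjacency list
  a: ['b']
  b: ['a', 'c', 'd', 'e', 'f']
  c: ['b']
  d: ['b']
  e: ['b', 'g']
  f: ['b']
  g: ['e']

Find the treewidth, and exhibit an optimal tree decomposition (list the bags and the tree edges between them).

The largest bag has 2 vertices, giving width 1; this decomposition certifies tw(G) ≤ 1. Any graph with an edge has treewidth ≥ 1, and G has the edge b–f. Therefore the treewidth is 1.

Treewidth 1.
One such decomposition:
Bags: B1 = {b, f}  B2 = {b, e}  B3 = {e, g}  B4 = {b, d}  B5 = {b, c}  B6 = {a, b}
Tree: B1–B2, B2–B3, B1–B4, B4–B5, B5–B6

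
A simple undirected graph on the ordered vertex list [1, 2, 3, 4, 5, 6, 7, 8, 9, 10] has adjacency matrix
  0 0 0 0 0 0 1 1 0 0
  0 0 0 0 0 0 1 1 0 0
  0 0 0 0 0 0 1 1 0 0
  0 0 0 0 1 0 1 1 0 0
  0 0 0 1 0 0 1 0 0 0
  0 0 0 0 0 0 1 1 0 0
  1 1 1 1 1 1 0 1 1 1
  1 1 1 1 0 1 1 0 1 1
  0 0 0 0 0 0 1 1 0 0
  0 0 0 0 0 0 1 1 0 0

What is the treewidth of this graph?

2

A width-2 tree decomposition is:
Bags: B1 = {7, 8, 9}  B2 = {1, 7, 8}  B3 = {2, 7, 8}  B4 = {3, 7, 8}  B5 = {4, 7, 8}  B6 = {4, 5, 7}  B7 = {7, 8, 10}  B8 = {6, 7, 8}
Tree: B1–B2, B2–B3, B3–B4, B3–B5, B5–B6, B1–B7, B3–B8
Every bag has size at most 3, so the width is 3 − 1 = 2 and tw(G) ≤ 2. On the other hand G contains the 3-clique {1, 7, 8}. A clique must lie in a single bag of any decomposition, so no decomposition can have width below 2. Therefore the treewidth is 2.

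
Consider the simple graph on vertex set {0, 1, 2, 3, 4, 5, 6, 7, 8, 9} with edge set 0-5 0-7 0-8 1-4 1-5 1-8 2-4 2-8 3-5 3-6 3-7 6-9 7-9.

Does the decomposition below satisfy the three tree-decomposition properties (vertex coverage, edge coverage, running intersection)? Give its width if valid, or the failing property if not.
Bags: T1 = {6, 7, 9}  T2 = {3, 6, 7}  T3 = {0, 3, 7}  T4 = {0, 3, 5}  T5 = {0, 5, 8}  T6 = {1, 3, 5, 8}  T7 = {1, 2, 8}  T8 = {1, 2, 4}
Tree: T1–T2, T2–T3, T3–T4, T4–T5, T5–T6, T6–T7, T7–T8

A tree decomposition must satisfy three properties: every vertex lies in some bag; for every edge, both endpoints lie together in some bag; and for every vertex, the bags containing it form a connected subtree. Here bags containing vertex 3 are not connected in the tree, so the decomposition is invalid.

No — bags containing vertex 3 are not connected in the tree.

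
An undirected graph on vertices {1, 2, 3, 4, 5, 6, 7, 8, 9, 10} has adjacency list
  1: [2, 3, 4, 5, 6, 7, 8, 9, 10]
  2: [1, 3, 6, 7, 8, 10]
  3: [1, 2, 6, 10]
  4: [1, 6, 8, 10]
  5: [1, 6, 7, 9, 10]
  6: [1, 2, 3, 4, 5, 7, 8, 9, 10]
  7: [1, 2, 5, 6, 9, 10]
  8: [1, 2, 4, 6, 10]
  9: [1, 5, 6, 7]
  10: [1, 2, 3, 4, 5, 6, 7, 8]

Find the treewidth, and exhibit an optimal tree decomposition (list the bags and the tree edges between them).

Treewidth 4.
One such decomposition:
Bags: B1 = {1, 2, 6, 8, 10}  B2 = {1, 2, 3, 6, 10}  B3 = {1, 4, 6, 8, 10}  B4 = {1, 2, 6, 7, 10}  B5 = {1, 5, 6, 7, 10}  B6 = {1, 5, 6, 7, 9}
Tree: B1–B2, B1–B3, B2–B4, B4–B5, B5–B6

Each bag holds 5 vertices, so the decomposition has width 4, which upper-bounds the treewidth. For the lower bound, the 5 vertices {1, 5, 6, 7, 9} are pairwise adjacent, and any tree decomposition puts a clique entirely inside one bag — forcing width ≥ 4. Hence tw(G) = 4 exactly.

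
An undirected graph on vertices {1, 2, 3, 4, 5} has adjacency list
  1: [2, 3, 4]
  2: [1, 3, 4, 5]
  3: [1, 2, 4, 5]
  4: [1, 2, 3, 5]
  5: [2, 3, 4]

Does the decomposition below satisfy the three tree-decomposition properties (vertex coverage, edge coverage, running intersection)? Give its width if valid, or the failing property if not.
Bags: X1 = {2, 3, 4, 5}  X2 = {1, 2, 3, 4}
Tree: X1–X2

Yes; width 3.

Vertex coverage: the bags together contain {1, 2, 3, 4, 5}, the full vertex set. Edge coverage: each edge of G has both endpoints in at least one bag. Running intersection: for every vertex, the bags containing it form a connected subtree. All three properties hold, so this is a valid tree decomposition of width max|bag| − 1 = 3, and hence tw(G) ≤ 3.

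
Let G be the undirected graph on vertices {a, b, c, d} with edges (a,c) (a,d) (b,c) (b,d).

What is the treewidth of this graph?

A width-2 tree decomposition is:
Bags: B1 = {b, c, d}  B2 = {a, c, d}
Tree: B1–B2
Every bag has size at most 3, so the width is 3 − 1 = 2 and tw(G) ≤ 2. For the lower bound, G contains the cycle d–b–c–a–d, so G is not a forest; only forests have treewidth ≤ 1, hence tw(G) ≥ 2. Therefore the treewidth is 2.

2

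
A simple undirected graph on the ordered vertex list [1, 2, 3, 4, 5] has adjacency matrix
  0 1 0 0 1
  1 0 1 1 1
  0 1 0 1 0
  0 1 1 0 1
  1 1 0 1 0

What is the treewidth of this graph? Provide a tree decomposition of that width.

Every bag has size at most 3, so the width is 3 − 1 = 2 and tw(G) ≤ 2. For the lower bound, the 3 vertices {1, 2, 5} are pairwise adjacent, and any tree decomposition puts a clique entirely inside one bag — forcing width ≥ 2. Hence tw(G) = 2 exactly.

Treewidth 2.
One such decomposition:
Bags: B1 = {2, 4, 5}  B2 = {2, 3, 4}  B3 = {1, 2, 5}
Tree: B1–B2, B1–B3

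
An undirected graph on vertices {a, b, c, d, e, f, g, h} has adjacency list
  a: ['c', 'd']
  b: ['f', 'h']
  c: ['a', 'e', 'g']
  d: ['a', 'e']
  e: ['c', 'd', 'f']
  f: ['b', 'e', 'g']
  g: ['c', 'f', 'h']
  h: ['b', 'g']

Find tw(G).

2

A width-2 tree decomposition is:
Bags: B1 = {a, c, d}  B2 = {c, d, e}  B3 = {c, e, g}  B4 = {e, f, g}  B5 = {f, g, h}  B6 = {b, f, h}
Tree: B1–B2, B2–B3, B3–B4, B4–B5, B5–B6
The largest bag has 3 vertices, giving width 2; this decomposition certifies tw(G) ≤ 2. The edges a–d–e–c–a form a cycle, so G is not a tree and its treewidth is at least 2. The upper and lower bounds meet at 2, so that is the treewidth.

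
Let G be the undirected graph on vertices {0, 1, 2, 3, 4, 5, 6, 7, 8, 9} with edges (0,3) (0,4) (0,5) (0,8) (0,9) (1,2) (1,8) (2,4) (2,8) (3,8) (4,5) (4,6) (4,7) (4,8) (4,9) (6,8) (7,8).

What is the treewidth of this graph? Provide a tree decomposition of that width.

The largest bag has 3 vertices, giving width 2; this decomposition certifies tw(G) ≤ 2. For the lower bound, the 3 vertices {1, 2, 8} are pairwise adjacent, and any tree decomposition puts a clique entirely inside one bag — forcing width ≥ 2. Hence tw(G) = 2 exactly.

Treewidth 2.
One such decomposition:
Bags: B1 = {0, 3, 8}  B2 = {0, 4, 8}  B3 = {2, 4, 8}  B4 = {0, 4, 9}  B5 = {4, 6, 8}  B6 = {4, 7, 8}  B7 = {0, 4, 5}  B8 = {1, 2, 8}
Tree: B1–B2, B2–B3, B2–B4, B3–B5, B5–B6, B4–B7, B3–B8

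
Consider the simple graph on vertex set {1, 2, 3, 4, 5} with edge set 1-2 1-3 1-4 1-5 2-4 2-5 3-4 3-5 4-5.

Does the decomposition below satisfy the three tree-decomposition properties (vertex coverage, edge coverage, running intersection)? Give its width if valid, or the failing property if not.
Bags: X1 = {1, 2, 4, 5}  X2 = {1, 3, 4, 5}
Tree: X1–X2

Yes; width 3.

Every vertex of G appears in some bag (union = {1, 2, 3, 4, 5}); every edge is covered by a bag; and for each vertex v the set of bags containing v is connected in the bag tree. The decomposition is therefore valid. The largest bag has 4 vertices, so the width is 3.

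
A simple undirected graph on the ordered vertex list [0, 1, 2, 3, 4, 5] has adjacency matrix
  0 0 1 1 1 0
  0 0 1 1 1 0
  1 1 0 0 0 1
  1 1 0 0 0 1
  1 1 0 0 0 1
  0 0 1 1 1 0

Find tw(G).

A width-3 tree decomposition is:
Bags: B1 = {0, 2, 3, 4}  B2 = {1, 2, 3, 4}  B3 = {2, 3, 4, 5}
Tree: B1–B2, B2–B3
Every bag has size at most 4, so the width is 4 − 1 = 3 and tw(G) ≤ 3. For the lower bound: the 4 vertex sets {0,4}, {1,3}, {2}, {5} are disjoint, each induces a connected subgraph, and every pair is joined by at least one edge of G. Contracting each set to a single vertex therefore yields K_{4} as a minor, and since treewidth is minor-monotone, tw(G) ≥ tw(K_{4}) = 3. Combining the bounds, tw(G) = 3.

3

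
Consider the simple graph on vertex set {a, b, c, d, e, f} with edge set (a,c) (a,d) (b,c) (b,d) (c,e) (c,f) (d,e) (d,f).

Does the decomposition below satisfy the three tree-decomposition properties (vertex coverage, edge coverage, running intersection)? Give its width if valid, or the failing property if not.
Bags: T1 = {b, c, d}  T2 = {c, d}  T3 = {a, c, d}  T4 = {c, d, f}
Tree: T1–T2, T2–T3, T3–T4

A tree decomposition must satisfy three properties: every vertex lies in some bag; for every edge, both endpoints lie together in some bag; and for every vertex, the bags containing it form a connected subtree. Here vertex e appears in no bag, so the decomposition is invalid.

No — vertex e appears in no bag.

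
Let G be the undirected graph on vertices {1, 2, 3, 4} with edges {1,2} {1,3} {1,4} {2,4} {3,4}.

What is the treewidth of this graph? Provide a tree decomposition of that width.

Treewidth 2.
One such decomposition:
Bags: B1 = {1, 2, 4}  B2 = {1, 3, 4}
Tree: B1–B2

Each bag holds 3 vertices, so the decomposition has width 2, which upper-bounds the treewidth. For the lower bound, the 3 vertices {1, 2, 4} are pairwise adjacent, and any tree decomposition puts a clique entirely inside one bag — forcing width ≥ 2. Therefore the treewidth is 2.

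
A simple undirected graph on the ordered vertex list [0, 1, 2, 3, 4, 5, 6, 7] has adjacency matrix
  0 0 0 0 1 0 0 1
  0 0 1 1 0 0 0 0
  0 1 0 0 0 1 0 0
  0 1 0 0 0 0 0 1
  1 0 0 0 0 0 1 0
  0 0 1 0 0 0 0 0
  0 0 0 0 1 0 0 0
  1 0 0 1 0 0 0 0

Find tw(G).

1

A width-1 tree decomposition is:
Bags: B1 = {4, 6}  B2 = {0, 4}  B3 = {0, 7}  B4 = {3, 7}  B5 = {1, 3}  B6 = {1, 2}  B7 = {2, 5}
Tree: B1–B2, B2–B3, B3–B4, B4–B5, B5–B6, B6–B7
The largest bag has 2 vertices, giving width 1; this decomposition certifies tw(G) ≤ 1. Any graph with an edge has treewidth ≥ 1, and G has the edge 6–4. Therefore the treewidth is 1.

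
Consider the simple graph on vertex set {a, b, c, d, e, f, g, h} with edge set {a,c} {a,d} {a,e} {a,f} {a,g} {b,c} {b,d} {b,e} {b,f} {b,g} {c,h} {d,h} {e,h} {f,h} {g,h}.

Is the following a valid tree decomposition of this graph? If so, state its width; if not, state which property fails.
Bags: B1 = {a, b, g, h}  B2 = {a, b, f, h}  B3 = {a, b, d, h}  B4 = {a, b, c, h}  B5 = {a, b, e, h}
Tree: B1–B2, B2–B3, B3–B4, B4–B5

Checking the three conditions: (i) the bags cover all of {a, b, c, d, e, f, g, h}; (ii) for each edge, some bag contains both endpoints; (iii) the bags containing any fixed vertex form a subtree. All hold, so the decomposition is valid with width 4 − 1 = 3.

Yes; width 3.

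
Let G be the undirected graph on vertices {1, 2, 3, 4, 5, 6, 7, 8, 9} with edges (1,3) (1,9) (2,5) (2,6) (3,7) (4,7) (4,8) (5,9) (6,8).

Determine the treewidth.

A width-2 tree decomposition is:
Bags: B1 = {3, 4, 7}  B2 = {3, 4, 8}  B3 = {3, 6, 8}  B4 = {2, 3, 6}  B5 = {2, 3, 5}  B6 = {3, 5, 9}  B7 = {1, 3, 9}
Tree: B1–B2, B2–B3, B3–B4, B4–B5, B5–B6, B6–B7
Each bag holds 3 vertices, so the decomposition has width 2, which upper-bounds the treewidth. For the lower bound, G contains the cycle 3–7–4–8–6–2–5–9–1–3, so G is not a forest; only forests have treewidth ≤ 1, hence tw(G) ≥ 2. The upper and lower bounds meet at 2, so that is the treewidth.

2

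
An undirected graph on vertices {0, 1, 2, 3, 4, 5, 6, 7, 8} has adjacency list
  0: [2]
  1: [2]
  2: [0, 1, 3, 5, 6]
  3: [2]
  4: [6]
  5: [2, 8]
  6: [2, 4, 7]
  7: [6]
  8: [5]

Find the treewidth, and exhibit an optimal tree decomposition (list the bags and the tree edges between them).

Treewidth 1.
One such decomposition:
Bags: B1 = {2, 3}  B2 = {1, 2}  B3 = {2, 6}  B4 = {2, 5}  B5 = {0, 2}  B6 = {5, 8}  B7 = {4, 6}  B8 = {6, 7}
Tree: B1–B2, B2–B3, B1–B4, B2–B5, B4–B6, B3–B7, B3–B8

The largest bag has 2 vertices, giving width 1; this decomposition certifies tw(G) ≤ 1. Any graph with an edge has treewidth ≥ 1, and G has the edge 3–2. The upper and lower bounds meet at 1, so that is the treewidth.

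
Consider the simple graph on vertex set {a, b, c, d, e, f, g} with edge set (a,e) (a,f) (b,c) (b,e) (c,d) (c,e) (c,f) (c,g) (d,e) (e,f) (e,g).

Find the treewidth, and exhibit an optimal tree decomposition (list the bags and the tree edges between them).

Every bag has size at most 3, so the width is 3 − 1 = 2 and tw(G) ≤ 2. On the other hand G contains the 3-clique {c, d, e}. A clique must lie in a single bag of any decomposition, so no decomposition can have width below 2. Hence tw(G) = 2 exactly.

Treewidth 2.
Bags: B1 = {a, e, f}  B2 = {c, e, f}  B3 = {b, c, e}  B4 = {c, e, g}  B5 = {c, d, e}
Tree: B1–B2, B2–B3, B2–B4, B2–B5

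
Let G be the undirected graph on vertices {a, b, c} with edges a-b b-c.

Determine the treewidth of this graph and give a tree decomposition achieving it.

The largest bag has 2 vertices, giving width 1; this decomposition certifies tw(G) ≤ 1. Any graph with an edge has treewidth ≥ 1, and G has the edge a–b. Combining the bounds, tw(G) = 1.

Treewidth 1.
One such decomposition:
Bags: B1 = {a, b}  B2 = {b, c}
Tree: B1–B2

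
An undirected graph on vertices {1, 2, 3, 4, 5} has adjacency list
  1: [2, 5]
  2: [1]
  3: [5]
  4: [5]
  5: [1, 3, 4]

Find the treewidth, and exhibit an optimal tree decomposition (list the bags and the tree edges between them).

Treewidth 1.
One optimal decomposition is:
Bags: B1 = {3, 5}  B2 = {4, 5}  B3 = {1, 5}  B4 = {1, 2}
Tree: B1–B2, B1–B3, B3–B4

The largest bag has 2 vertices, giving width 1; this decomposition certifies tw(G) ≤ 1. G has an edge, so its treewidth is at least 1. Therefore the treewidth is 1.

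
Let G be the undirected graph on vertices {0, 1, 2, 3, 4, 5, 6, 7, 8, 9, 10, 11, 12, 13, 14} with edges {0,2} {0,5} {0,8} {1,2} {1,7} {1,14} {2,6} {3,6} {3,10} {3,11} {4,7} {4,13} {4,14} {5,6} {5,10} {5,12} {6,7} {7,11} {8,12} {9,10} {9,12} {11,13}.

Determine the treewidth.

A width-3 tree decomposition is:
Bags: B1 = {8, 9, 10, 12}  B2 = {5, 8, 10, 12}  B3 = {0, 5, 8, 10}  B4 = {0, 3, 5, 10}  B5 = {0, 3, 5, 6}  B6 = {0, 2, 3, 6}  B7 = {2, 3, 6, 11}  B8 = {2, 6, 7, 11}  B9 = {1, 2, 7, 11}  B10 = {1, 7, 11, 13}  B11 = {1, 4, 7, 13}  B12 = {1, 4, 13, 14}
Tree: B1–B2, B2–B3, B3–B4, B4–B5, B5–B6, B6–B7, B7–B8, B8–B9, B9–B10, B10–B11, B11–B12
Each bag holds 4 vertices, so the decomposition has width 3, which upper-bounds the treewidth. For the lower bound: the 4 vertex sets {8,9,12}, {10}, {5}, {0,2,3,6} are disjoint, each induces a connected subgraph, and every pair is joined by at least one edge of G. Contracting each set to a single vertex therefore yields K_{4} as a minor, and since treewidth is minor-monotone, tw(G) ≥ tw(K_{4}) = 3. Therefore the treewidth is 3.

3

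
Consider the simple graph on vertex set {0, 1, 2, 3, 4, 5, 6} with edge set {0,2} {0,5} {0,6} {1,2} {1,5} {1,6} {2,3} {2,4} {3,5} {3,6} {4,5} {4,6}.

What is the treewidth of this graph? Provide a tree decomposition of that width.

Every bag has size at most 4, so the width is 4 − 1 = 3 and tw(G) ≤ 3. For the lower bound: the 4 vertex sets {2,4}, {1,5}, {6}, {3} are disjoint, each induces a connected subgraph, and every pair is joined by at least one edge of G. Contracting each set to a single vertex therefore yields K_{4} as a minor, and since treewidth is minor-monotone, tw(G) ≥ tw(K_{4}) = 3. Hence tw(G) = 3 exactly.

Treewidth 3.
One such decomposition:
Bags: B1 = {2, 4, 5, 6}  B2 = {1, 2, 5, 6}  B3 = {2, 3, 5, 6}  B4 = {0, 2, 5, 6}
Tree: B1–B2, B2–B3, B3–B4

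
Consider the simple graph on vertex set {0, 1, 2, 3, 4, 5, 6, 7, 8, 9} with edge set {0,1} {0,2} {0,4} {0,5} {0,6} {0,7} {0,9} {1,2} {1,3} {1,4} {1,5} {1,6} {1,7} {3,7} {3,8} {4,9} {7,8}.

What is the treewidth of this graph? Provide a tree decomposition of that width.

Each bag holds 3 vertices, so the decomposition has width 2, which upper-bounds the treewidth. On the other hand G contains the 3-clique {0, 1, 2}. A clique must lie in a single bag of any decomposition, so no decomposition can have width below 2. Hence tw(G) = 2 exactly.

Treewidth 2.
Bags: B1 = {0, 1, 4}  B2 = {0, 4, 9}  B3 = {0, 1, 7}  B4 = {0, 1, 5}  B5 = {1, 3, 7}  B6 = {0, 1, 6}  B7 = {0, 1, 2}  B8 = {3, 7, 8}
Tree: B1–B2, B1–B3, B3–B4, B3–B5, B4–B6, B4–B7, B5–B8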